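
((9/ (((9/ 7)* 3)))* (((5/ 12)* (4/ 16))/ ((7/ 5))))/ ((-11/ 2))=-25/ 792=-0.03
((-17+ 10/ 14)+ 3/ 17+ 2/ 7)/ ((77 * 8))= -269/ 10472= -0.03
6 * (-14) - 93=-177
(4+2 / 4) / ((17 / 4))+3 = 69 / 17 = 4.06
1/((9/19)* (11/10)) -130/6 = -19.75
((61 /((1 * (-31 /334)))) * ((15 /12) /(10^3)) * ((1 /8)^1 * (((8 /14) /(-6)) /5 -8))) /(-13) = -4288727 /67704000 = -0.06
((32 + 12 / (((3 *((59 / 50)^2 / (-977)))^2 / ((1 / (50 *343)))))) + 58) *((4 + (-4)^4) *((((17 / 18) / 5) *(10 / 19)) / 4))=1767395898942050 / 2132158724199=828.92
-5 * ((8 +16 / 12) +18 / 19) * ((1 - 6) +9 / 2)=1465 / 57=25.70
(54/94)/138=9/2162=0.00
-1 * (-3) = 3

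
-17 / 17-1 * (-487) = 486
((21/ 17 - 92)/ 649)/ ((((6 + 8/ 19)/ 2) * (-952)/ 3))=0.00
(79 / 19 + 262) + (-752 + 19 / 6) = -55025 / 114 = -482.68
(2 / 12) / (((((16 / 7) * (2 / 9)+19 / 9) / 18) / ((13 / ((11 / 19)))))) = 15561 / 605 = 25.72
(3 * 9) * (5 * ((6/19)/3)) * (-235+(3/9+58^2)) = 844920/19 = 44469.47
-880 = -880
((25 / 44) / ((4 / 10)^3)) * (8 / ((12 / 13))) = 40625 / 528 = 76.94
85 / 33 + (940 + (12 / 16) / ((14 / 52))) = 436757 / 462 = 945.36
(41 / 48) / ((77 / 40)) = 205 / 462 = 0.44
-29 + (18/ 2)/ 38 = -1093/ 38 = -28.76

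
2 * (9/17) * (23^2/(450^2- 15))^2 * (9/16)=2518569/619558203400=0.00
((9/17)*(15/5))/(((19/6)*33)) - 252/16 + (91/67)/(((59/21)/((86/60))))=-15.04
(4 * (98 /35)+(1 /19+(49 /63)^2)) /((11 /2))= 182488 /84645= 2.16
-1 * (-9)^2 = -81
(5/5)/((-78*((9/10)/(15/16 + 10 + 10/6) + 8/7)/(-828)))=1461075/167128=8.74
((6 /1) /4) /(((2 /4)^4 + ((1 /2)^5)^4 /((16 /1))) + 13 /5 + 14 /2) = 125829120 /810549253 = 0.16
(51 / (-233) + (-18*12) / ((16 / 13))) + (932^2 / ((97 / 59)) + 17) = 23874773845 / 45202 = 528179.59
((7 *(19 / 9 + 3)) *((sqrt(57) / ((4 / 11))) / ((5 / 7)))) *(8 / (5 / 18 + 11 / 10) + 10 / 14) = 501193 *sqrt(57) / 558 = 6781.23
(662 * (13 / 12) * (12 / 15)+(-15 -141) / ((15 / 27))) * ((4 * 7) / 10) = 61516 / 75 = 820.21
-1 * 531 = -531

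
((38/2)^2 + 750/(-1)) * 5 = -1945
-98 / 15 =-6.53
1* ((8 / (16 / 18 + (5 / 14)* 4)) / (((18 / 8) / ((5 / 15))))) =112 / 219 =0.51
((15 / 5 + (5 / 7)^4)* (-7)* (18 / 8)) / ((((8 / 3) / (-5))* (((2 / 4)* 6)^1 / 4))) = 88065 / 686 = 128.37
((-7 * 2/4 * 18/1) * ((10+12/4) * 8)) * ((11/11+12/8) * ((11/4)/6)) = -15015/2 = -7507.50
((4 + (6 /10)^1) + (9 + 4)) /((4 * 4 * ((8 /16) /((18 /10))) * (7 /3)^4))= 8019 /60025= 0.13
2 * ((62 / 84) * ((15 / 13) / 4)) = 155 / 364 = 0.43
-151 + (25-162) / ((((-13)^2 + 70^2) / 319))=-5906 / 37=-159.62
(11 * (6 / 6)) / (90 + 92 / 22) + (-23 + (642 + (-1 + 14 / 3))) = 1935611 / 3108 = 622.78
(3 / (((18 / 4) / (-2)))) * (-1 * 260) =1040 / 3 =346.67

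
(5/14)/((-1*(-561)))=5/7854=0.00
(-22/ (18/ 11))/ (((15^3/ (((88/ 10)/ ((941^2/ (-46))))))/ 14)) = 3428656/ 134482426875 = 0.00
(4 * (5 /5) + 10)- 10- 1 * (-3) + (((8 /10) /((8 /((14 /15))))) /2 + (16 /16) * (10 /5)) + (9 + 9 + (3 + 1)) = 4657 /150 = 31.05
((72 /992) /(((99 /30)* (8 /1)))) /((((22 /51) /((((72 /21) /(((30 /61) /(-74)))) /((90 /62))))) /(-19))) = 729011 /16940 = 43.03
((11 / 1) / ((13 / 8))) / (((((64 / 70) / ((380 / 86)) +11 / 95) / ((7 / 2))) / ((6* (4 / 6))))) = 4096400 / 13949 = 293.67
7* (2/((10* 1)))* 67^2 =31423/5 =6284.60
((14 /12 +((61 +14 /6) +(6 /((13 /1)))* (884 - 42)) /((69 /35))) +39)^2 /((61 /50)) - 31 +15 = 59479.89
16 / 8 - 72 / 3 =-22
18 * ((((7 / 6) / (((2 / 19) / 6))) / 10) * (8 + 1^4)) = 10773 / 10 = 1077.30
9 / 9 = 1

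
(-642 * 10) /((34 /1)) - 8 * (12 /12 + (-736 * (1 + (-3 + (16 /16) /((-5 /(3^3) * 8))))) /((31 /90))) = -45923.79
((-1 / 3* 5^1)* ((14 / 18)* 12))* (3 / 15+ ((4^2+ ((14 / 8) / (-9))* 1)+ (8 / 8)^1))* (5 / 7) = -15305 / 81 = -188.95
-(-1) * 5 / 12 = 5 / 12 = 0.42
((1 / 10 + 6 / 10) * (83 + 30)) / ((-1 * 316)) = -791 / 3160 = -0.25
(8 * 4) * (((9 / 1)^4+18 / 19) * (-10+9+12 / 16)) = -997416 / 19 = -52495.58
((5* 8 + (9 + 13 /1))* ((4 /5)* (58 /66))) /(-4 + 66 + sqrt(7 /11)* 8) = 111476 /156885 - 14384* sqrt(77) /1725735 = 0.64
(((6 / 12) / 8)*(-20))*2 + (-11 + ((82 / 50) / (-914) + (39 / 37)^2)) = -193801777 / 15640825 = -12.39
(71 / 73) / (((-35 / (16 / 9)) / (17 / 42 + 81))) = -4.02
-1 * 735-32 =-767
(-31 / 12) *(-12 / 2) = 31 / 2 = 15.50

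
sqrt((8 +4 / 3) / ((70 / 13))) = sqrt(390) / 15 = 1.32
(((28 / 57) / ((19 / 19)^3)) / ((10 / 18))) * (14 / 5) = 1176 / 475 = 2.48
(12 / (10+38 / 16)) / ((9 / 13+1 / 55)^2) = 92950 / 48387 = 1.92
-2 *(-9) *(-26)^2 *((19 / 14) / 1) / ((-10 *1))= -57798 / 35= -1651.37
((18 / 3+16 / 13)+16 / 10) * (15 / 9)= 574 / 39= 14.72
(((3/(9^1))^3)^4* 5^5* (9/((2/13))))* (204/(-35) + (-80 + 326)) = 82.62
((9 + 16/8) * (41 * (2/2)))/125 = 451/125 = 3.61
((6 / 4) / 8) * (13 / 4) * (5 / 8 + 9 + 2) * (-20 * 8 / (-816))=6045 / 4352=1.39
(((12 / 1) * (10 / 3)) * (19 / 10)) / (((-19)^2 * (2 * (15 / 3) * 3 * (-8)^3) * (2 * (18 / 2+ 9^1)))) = -1 / 2626560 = -0.00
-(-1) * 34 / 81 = 34 / 81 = 0.42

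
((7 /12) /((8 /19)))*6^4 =3591 /2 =1795.50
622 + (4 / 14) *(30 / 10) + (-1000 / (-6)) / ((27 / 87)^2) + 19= 2372.31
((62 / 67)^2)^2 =14776336 / 20151121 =0.73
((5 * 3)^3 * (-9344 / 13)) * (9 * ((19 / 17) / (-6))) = 898776000 / 221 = 4066859.73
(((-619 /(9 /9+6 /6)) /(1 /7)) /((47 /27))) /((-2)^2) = -116991 /376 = -311.15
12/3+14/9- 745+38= -6313/9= -701.44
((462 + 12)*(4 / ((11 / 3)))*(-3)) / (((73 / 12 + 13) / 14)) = -2866752 / 2519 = -1138.05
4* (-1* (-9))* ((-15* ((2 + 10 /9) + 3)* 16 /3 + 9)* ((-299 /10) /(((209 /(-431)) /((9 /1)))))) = -10018533798 /1045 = -9587113.68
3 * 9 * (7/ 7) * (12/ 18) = 18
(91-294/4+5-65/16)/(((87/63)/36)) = 55755/116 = 480.65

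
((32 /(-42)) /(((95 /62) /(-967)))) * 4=3837056 /1995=1923.34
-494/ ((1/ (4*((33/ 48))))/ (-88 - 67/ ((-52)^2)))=49745971/ 416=119581.66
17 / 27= 0.63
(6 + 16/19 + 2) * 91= 15288/19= 804.63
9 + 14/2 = 16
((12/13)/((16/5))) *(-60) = -225/13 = -17.31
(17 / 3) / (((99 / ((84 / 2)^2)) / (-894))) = -992936 / 11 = -90266.91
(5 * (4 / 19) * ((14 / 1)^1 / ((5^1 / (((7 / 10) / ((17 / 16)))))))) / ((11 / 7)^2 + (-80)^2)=153664 / 506659415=0.00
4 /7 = 0.57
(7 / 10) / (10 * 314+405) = 7 / 35450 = 0.00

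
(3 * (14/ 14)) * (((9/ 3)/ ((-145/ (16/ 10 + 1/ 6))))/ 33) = -0.00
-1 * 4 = -4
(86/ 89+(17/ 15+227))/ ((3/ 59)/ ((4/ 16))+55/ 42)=252630448/ 1668305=151.43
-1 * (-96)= 96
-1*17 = -17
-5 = -5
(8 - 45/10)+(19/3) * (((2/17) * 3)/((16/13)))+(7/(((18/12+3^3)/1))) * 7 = 54539/7752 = 7.04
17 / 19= 0.89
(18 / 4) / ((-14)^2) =9 / 392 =0.02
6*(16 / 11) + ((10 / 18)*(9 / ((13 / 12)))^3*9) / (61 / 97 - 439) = 374639424 / 171271529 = 2.19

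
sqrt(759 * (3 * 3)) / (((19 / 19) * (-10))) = -3 * sqrt(759) / 10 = -8.26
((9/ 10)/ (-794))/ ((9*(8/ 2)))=-1/ 31760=-0.00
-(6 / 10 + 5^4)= -3128 / 5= -625.60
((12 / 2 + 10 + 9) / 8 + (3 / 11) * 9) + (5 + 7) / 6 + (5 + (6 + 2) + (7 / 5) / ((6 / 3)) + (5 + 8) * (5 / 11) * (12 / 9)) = 3499 / 120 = 29.16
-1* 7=-7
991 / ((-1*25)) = -991 / 25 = -39.64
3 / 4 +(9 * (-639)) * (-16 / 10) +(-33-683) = 169727 / 20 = 8486.35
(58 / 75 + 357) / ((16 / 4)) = 26833 / 300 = 89.44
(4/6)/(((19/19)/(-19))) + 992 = 979.33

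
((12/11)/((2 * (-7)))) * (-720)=4320/77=56.10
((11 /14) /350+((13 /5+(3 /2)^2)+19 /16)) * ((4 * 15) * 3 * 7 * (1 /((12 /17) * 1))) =6037329 /560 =10780.94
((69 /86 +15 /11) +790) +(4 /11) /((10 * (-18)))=792.16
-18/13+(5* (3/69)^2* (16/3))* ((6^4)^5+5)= 3802404777665471674/20631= 184305403405819.96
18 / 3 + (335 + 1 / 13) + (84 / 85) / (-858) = 4145776 / 12155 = 341.08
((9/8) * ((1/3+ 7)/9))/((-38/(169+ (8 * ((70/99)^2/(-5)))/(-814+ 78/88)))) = -769613749/188779896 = -4.08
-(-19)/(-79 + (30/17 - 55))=-323/2248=-0.14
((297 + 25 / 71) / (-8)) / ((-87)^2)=-91 / 18531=-0.00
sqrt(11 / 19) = sqrt(209) / 19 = 0.76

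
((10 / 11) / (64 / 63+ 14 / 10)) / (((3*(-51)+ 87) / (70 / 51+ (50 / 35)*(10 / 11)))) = -262250 / 17219147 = -0.02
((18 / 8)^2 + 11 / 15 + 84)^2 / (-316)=-464445601 / 18201600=-25.52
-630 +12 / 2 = -624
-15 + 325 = 310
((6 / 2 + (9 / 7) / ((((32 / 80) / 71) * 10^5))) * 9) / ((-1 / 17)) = -128617767 / 280000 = -459.35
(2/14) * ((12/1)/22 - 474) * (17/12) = -1054/11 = -95.82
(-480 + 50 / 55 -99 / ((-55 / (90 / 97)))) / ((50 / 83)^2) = -877327928 / 666875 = -1315.58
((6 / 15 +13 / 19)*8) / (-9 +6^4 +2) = 0.01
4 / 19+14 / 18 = 169 / 171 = 0.99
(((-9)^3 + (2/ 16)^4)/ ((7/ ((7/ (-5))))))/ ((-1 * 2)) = -2985983/ 40960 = -72.90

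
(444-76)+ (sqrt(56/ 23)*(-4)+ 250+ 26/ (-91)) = 4324/ 7-8*sqrt(322)/ 23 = 611.47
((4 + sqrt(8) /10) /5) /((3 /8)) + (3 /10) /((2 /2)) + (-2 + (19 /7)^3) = 8 *sqrt(2) /75 + 210229 /10290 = 20.58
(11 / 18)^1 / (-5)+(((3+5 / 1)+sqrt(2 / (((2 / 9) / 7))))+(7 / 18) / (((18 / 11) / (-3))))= 15.10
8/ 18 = 4/ 9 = 0.44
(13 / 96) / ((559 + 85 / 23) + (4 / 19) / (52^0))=5681 / 23615040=0.00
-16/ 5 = -3.20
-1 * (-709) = 709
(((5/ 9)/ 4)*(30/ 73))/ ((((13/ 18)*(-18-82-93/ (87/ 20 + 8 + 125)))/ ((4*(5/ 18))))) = -68675/ 78736632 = -0.00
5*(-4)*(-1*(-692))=-13840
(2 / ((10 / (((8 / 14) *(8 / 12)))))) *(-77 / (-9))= 0.65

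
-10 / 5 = -2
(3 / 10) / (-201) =-1 / 670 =-0.00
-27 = -27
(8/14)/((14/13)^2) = 169/343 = 0.49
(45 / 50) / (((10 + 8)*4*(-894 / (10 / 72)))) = -1 / 514944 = -0.00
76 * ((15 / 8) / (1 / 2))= 285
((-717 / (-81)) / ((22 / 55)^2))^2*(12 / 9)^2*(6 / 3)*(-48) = -1142420000 / 2187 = -522368.54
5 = 5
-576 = -576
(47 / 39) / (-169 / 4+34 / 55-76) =-10340 / 1009281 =-0.01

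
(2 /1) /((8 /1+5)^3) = 2 /2197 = 0.00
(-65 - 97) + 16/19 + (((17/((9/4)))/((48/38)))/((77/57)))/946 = -4014643069/24911964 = -161.15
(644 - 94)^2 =302500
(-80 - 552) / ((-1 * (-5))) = -632 / 5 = -126.40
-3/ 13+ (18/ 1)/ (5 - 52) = -0.61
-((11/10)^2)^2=-14641/10000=-1.46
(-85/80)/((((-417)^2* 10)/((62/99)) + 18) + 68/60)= -7905/20658155552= -0.00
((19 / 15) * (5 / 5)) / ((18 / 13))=247 / 270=0.91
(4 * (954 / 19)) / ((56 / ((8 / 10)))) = 2.87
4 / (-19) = -4 / 19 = -0.21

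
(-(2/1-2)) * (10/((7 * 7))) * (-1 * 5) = 0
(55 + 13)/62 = 34/31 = 1.10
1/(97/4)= 4/97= 0.04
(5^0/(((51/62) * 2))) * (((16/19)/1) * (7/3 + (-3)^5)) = -18848/153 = -123.19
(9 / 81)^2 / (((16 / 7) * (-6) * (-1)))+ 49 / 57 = 127141 / 147744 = 0.86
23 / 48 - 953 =-45721 / 48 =-952.52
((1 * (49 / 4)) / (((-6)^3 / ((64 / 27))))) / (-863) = 98 / 629127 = 0.00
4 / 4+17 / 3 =20 / 3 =6.67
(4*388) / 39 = 1552 / 39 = 39.79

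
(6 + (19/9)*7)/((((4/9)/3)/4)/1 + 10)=561/271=2.07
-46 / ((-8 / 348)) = 2001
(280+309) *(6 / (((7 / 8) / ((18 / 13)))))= 508896 / 91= 5592.26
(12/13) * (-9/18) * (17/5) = -102/65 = -1.57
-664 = -664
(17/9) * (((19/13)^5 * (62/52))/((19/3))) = 68679167/28960854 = 2.37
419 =419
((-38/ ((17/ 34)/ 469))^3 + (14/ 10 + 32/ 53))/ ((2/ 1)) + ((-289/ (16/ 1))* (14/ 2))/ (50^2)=-48002645232181023219/ 2120000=-22642757184991.05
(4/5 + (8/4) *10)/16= 13/10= 1.30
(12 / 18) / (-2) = -1 / 3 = -0.33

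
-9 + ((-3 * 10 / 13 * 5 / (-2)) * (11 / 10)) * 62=384.46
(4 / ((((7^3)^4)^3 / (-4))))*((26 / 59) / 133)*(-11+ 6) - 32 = -665860222318742425377599887213535424 / 20808131947460700793049996475423047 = -32.00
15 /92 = 0.16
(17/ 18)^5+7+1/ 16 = 14764931/ 1889568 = 7.81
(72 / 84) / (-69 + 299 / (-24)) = -144 / 13685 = -0.01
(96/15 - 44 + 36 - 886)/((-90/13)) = 28847/225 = 128.21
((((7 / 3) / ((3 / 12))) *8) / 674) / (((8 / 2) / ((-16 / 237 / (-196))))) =16 / 1677249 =0.00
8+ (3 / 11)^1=91 / 11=8.27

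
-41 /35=-1.17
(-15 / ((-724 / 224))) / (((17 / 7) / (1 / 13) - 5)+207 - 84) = 1960 / 63169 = 0.03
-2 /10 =-1 /5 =-0.20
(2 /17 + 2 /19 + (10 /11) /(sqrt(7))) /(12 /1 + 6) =0.03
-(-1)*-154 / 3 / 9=-154 / 27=-5.70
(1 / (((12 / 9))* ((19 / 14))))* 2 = 21 / 19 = 1.11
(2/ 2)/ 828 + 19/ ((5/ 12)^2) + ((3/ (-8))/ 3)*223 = 81.57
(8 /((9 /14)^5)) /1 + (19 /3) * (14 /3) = 6047818 /59049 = 102.42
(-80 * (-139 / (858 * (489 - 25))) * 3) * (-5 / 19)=-3475 / 157586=-0.02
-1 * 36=-36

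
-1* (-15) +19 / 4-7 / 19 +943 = 73141 / 76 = 962.38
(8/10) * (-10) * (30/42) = -40/7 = -5.71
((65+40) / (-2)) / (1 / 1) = -105 / 2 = -52.50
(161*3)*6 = 2898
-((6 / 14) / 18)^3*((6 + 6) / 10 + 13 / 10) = -5 / 148176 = -0.00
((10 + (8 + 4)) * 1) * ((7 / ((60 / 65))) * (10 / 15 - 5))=-13013 / 18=-722.94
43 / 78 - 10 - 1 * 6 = -1205 / 78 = -15.45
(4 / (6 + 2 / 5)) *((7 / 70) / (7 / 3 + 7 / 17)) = 51 / 2240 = 0.02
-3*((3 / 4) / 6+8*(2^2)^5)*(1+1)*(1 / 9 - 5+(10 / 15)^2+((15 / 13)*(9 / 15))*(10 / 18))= 31130075 / 156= 199551.76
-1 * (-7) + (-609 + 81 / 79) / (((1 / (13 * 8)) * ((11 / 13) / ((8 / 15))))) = -39846.66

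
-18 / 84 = -3 / 14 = -0.21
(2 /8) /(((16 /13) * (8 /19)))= 247 /512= 0.48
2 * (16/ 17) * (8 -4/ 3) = 12.55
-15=-15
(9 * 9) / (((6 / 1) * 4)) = 27 / 8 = 3.38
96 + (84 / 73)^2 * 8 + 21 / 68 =38738085 / 362372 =106.90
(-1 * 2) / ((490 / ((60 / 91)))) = -12 / 4459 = -0.00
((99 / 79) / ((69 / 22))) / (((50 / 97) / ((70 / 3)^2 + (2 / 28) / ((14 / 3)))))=11272531699 / 26709900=422.04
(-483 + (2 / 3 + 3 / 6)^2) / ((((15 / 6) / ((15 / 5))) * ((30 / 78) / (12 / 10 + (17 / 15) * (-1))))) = -100.18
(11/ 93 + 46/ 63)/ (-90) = -1657/ 175770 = -0.01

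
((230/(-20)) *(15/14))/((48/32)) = -115/14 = -8.21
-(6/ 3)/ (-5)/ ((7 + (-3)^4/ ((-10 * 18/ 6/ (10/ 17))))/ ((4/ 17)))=2/ 115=0.02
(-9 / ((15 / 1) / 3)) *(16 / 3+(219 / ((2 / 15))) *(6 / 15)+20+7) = -6204 / 5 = -1240.80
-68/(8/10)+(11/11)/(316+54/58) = -781206/9191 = -85.00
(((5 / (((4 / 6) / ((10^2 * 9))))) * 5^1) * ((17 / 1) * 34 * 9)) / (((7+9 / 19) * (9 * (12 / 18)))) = 277981875 / 71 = 3915237.68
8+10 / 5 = 10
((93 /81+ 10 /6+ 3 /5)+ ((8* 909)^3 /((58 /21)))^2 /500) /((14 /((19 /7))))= 7517325308847755260.65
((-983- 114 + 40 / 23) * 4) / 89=-100764 / 2047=-49.23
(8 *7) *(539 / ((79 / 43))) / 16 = 162239 / 158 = 1026.83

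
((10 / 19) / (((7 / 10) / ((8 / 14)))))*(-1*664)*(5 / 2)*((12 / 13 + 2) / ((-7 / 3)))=893.47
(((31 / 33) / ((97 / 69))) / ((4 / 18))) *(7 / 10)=44919 / 21340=2.10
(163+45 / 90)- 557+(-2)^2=-779 / 2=-389.50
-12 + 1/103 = -1235/103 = -11.99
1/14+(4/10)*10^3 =5601/14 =400.07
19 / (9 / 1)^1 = 19 / 9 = 2.11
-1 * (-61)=61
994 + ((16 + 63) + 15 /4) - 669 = 1631 /4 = 407.75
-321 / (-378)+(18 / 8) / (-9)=151 / 252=0.60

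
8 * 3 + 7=31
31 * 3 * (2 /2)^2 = 93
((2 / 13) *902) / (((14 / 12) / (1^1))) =118.95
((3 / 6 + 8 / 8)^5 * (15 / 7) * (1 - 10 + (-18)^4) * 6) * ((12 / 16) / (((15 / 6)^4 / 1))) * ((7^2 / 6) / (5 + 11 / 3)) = 185416.13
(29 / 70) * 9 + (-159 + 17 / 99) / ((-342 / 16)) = 13223909 / 1185030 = 11.16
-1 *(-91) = 91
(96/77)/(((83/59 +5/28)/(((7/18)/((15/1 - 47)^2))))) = 413/1382832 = 0.00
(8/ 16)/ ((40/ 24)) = 3/ 10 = 0.30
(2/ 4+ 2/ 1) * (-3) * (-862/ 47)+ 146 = 13327/ 47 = 283.55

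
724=724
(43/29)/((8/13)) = 559/232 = 2.41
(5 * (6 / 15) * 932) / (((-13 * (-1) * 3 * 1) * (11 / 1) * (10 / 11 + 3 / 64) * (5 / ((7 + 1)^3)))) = 61079552 / 131235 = 465.42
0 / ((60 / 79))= 0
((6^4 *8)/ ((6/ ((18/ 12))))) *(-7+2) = -12960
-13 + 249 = 236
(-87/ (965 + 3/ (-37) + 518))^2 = 12321/ 3579664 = 0.00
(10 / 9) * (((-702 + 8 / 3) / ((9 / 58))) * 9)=-1216840 / 27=-45068.15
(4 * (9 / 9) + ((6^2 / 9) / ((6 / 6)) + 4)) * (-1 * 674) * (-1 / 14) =4044 / 7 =577.71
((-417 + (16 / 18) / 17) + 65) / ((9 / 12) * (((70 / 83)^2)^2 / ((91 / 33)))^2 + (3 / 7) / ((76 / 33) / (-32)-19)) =-90300166083028966680689255 / 711521958692797744437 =-126911.28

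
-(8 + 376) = -384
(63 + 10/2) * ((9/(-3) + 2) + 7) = 408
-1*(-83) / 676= 83 / 676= 0.12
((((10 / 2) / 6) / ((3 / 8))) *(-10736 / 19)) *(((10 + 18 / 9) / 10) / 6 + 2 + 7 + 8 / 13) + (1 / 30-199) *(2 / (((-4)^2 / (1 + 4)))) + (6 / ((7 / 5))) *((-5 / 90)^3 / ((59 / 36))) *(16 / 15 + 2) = -1645870612969 / 132206256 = -12449.26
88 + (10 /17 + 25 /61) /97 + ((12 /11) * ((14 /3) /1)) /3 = 297777595 /3319437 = 89.71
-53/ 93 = -0.57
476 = 476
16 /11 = 1.45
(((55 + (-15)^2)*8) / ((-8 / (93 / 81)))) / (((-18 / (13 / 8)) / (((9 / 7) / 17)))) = 2015 / 918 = 2.19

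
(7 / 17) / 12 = 7 / 204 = 0.03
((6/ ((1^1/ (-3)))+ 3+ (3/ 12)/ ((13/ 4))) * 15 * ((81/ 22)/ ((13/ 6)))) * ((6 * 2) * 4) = -33942240/ 1859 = -18258.33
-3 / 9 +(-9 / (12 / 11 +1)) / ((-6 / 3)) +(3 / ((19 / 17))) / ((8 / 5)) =3.50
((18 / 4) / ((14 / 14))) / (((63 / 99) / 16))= 792 / 7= 113.14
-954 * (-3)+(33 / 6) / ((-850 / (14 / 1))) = 2432623 / 850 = 2861.91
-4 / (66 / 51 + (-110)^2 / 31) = -1054 / 103191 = -0.01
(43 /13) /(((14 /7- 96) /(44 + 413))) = -19651 /1222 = -16.08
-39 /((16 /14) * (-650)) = 21 /400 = 0.05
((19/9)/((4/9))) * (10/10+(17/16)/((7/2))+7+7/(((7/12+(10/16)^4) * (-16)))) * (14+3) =1260972297/2025632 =622.51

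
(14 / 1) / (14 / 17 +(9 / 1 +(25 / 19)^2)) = 42959 / 35456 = 1.21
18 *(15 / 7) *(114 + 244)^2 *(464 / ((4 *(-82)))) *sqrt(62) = -2007048240 *sqrt(62) / 287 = -55064507.47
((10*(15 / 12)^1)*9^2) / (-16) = -63.28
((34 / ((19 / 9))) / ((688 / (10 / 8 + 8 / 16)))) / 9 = 119 / 26144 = 0.00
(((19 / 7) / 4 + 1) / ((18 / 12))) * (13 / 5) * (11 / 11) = 611 / 210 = 2.91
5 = 5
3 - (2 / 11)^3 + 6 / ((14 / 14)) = 11971 / 1331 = 8.99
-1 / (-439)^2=-1 / 192721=-0.00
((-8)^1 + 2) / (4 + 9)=-6 / 13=-0.46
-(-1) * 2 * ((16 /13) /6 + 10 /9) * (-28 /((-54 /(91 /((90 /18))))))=30184 /1215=24.84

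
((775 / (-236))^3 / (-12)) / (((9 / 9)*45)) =93096875 / 1419579648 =0.07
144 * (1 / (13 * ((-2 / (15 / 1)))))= -83.08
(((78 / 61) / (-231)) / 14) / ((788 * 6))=-0.00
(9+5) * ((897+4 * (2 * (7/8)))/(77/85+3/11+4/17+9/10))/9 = 23666720/38943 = 607.73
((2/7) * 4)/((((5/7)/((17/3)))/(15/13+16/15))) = 58888/2925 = 20.13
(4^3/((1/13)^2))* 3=32448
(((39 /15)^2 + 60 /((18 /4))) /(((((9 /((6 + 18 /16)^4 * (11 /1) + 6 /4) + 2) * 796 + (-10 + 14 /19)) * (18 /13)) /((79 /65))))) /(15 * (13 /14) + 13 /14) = 122578926150373 /163452883290652800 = 0.00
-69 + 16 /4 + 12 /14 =-449 /7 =-64.14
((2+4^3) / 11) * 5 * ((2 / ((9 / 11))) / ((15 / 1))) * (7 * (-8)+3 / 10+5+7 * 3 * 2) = -638 / 15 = -42.53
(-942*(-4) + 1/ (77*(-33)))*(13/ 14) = 3498.86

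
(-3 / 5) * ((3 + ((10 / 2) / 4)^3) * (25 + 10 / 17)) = -82737 / 1088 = -76.05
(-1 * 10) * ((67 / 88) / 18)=-335 / 792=-0.42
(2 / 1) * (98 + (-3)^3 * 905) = -48674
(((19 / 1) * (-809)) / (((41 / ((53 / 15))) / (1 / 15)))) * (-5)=814663 / 1845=441.55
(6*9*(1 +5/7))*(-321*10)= -2080080/7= -297154.29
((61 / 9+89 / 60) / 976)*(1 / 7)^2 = 1487 / 8608320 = 0.00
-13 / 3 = -4.33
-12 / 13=-0.92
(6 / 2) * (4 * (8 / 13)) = 96 / 13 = 7.38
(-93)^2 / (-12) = -2883 / 4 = -720.75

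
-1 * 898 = -898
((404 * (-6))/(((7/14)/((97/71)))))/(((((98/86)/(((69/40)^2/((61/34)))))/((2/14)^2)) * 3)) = -34096410927/519936550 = -65.58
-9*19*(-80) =13680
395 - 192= 203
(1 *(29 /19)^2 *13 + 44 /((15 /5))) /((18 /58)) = 1411807 /9747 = 144.85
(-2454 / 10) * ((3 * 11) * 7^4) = -97218891 / 5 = -19443778.20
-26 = -26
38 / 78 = 19 / 39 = 0.49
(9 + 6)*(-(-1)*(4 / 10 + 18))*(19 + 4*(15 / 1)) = 21804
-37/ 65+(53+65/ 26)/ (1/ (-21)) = -151589/ 130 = -1166.07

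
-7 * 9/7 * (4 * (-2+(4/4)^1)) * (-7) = -252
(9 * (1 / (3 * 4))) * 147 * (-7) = -3087 / 4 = -771.75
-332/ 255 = -1.30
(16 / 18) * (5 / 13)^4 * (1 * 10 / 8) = 6250 / 257049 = 0.02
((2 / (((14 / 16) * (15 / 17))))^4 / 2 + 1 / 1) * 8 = 188.13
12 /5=2.40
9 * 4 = 36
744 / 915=248 / 305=0.81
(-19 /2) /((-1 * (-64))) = -19 /128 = -0.15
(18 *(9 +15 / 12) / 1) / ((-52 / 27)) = -9963 / 104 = -95.80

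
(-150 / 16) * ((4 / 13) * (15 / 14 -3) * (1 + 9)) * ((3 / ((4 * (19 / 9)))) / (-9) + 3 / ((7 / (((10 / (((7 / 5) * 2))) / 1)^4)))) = 69326715375 / 17882648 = 3876.76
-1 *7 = -7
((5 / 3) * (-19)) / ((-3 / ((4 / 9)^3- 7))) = -478705 / 6561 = -72.96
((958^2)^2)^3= 597566316046999272148683057400385536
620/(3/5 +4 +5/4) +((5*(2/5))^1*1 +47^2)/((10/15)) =800861/234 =3422.48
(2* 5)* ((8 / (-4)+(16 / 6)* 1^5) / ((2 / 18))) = 60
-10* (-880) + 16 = 8816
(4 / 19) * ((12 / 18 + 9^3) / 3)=8756 / 171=51.20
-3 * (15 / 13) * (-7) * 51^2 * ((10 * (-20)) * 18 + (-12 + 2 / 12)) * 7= -3186862245 / 2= -1593431122.50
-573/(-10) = 573/10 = 57.30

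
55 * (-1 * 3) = -165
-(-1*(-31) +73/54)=-1747/54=-32.35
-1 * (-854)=854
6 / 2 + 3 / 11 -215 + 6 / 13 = -30211 / 143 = -211.27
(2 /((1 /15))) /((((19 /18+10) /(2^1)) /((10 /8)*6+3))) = 11340 /199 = 56.98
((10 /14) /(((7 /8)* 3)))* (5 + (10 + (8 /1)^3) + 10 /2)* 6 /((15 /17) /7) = 20672 /3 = 6890.67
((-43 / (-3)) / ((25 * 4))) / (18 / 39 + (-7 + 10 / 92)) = -12857 / 576750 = -0.02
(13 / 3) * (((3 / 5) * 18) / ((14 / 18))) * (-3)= -6318 / 35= -180.51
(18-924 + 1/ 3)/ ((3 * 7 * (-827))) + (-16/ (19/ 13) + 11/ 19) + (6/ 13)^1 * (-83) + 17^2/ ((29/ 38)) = 123180338458/ 373199463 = 330.07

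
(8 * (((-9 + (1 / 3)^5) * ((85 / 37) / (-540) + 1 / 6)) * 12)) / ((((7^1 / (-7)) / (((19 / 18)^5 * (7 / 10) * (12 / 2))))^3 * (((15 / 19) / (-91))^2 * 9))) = 34519428.92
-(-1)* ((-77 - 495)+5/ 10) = -1143/ 2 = -571.50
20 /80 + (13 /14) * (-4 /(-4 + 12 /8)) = 243 /140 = 1.74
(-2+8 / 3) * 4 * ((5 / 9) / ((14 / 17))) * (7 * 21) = 2380 / 9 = 264.44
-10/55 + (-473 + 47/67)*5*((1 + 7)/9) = -1547174/737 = -2099.29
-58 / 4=-29 / 2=-14.50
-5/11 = -0.45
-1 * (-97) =97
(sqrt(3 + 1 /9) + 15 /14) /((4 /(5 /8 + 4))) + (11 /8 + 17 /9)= 37 * sqrt(7) /48 + 18155 /4032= 6.54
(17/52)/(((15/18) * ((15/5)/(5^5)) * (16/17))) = 180625/416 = 434.19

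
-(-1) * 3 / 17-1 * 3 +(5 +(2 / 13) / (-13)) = 6219 / 2873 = 2.16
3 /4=0.75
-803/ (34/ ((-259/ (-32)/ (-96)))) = 207977/ 104448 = 1.99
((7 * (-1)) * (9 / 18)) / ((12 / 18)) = -21 / 4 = -5.25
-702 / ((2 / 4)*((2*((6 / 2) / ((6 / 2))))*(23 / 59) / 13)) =-538434 / 23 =-23410.17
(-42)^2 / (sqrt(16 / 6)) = 1080.22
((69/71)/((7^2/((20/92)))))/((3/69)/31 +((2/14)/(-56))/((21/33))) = -598920/362029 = -1.65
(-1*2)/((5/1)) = -2/5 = -0.40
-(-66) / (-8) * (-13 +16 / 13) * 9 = 45441 / 52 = 873.87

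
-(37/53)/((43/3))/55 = -111/125345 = -0.00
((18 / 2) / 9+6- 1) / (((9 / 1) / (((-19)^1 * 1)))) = -38 / 3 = -12.67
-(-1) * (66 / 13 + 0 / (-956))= 66 / 13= 5.08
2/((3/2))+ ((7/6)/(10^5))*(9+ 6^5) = 170899/120000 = 1.42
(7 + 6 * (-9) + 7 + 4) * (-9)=324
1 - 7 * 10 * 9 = -629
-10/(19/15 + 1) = -75/17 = -4.41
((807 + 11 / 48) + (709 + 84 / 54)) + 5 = 219281 / 144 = 1522.78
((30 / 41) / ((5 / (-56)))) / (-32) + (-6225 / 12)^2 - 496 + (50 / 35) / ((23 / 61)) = 28369472297 / 105616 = 268609.61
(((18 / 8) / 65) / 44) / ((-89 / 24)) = -27 / 127270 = -0.00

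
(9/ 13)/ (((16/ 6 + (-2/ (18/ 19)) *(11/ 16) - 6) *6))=-216/ 8957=-0.02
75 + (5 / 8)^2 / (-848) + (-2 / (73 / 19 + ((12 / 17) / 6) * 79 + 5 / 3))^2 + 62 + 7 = 25127689614119 / 174476284928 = 144.02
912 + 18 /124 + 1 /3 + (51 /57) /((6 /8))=913.67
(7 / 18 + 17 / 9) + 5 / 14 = 166 / 63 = 2.63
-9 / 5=-1.80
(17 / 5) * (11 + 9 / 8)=1649 / 40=41.22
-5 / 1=-5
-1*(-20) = 20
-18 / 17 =-1.06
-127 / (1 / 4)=-508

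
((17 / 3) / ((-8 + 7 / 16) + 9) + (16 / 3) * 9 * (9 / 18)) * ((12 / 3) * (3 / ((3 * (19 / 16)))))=123392 / 1311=94.12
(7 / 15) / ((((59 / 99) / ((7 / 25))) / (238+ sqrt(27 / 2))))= 4851 * sqrt(6) / 14750+ 384846 / 7375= 52.99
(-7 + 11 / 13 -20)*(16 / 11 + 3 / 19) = -114580 / 2717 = -42.17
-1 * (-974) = 974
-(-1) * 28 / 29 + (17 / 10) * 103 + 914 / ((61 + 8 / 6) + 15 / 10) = 21145957 / 111070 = 190.38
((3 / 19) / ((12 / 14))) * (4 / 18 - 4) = -119 / 171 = -0.70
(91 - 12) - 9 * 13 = -38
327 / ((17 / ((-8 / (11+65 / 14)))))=-12208 / 1241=-9.84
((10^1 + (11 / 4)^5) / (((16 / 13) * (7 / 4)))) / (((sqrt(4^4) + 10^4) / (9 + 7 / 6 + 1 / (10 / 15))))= 3711305 / 41025536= 0.09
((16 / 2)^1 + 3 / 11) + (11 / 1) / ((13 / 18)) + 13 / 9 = 32108 / 1287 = 24.95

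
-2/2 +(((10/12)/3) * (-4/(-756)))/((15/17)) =-10189/10206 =-1.00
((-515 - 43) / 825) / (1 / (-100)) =744 / 11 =67.64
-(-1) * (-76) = -76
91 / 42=13 / 6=2.17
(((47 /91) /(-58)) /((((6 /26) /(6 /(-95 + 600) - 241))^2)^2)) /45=-22650404042650009508682059 /96247416017418750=-235335191.11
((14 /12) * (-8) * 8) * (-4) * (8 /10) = 3584 /15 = 238.93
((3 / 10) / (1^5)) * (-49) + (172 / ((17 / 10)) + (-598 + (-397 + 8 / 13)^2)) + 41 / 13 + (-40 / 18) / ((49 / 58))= 1984234737629 / 12669930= 156609.76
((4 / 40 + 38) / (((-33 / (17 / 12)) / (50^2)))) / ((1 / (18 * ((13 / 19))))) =-10525125 / 209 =-50359.45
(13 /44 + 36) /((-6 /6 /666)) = -24172.77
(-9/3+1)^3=-8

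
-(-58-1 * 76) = 134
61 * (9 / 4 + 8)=2501 / 4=625.25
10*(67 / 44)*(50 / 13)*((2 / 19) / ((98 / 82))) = 686750 / 133133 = 5.16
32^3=32768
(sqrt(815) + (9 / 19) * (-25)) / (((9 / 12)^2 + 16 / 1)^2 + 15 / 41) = -472320 / 10955647 + 10496 * sqrt(815) / 2883065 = 0.06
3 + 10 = 13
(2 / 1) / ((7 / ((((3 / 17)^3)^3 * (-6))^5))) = -45945471212278565681295936 / 164172156157294522381659143610913584132415664286127375799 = -0.00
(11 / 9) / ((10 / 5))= 11 / 18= 0.61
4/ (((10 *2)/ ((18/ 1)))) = 18/ 5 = 3.60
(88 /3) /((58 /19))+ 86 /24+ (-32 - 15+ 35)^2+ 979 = 1136.19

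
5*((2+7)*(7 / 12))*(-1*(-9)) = 236.25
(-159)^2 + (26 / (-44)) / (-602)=334821577 / 13244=25281.00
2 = 2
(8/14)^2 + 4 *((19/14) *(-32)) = -8496/49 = -173.39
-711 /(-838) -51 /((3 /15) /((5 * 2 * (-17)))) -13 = 43337.85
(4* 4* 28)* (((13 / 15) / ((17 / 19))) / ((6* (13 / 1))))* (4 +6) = 8512 / 153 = 55.63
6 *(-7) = -42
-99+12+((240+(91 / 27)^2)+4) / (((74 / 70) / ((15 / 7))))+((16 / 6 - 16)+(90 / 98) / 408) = 25002316657 / 59916024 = 417.29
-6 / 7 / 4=-3 / 14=-0.21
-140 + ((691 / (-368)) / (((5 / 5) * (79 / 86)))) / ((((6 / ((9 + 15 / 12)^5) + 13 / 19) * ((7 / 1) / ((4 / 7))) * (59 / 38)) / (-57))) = -1036878257871709819 / 7912237493187503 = -131.05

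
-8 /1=-8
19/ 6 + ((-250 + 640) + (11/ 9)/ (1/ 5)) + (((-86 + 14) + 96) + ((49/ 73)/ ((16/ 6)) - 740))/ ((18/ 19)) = -1248245/ 3504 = -356.23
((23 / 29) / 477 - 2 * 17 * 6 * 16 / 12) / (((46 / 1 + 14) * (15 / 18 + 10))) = -0.42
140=140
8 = 8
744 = 744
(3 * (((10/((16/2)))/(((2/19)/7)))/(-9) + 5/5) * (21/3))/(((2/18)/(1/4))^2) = -112077/128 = -875.60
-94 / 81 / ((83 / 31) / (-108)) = 46.81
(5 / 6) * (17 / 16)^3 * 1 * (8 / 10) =4913 / 6144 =0.80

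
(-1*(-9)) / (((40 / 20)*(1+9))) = 9 / 20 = 0.45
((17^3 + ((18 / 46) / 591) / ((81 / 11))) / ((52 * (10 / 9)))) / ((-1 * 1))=-150260423 / 1767090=-85.03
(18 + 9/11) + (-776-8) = -8417/11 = -765.18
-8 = -8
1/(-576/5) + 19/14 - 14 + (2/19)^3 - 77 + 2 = -2424013793/27655488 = -87.65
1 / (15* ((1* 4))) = 1 / 60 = 0.02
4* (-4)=-16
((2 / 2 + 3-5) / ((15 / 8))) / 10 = -4 / 75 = -0.05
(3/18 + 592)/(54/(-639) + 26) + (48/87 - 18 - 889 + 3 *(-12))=-294418613/320160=-919.60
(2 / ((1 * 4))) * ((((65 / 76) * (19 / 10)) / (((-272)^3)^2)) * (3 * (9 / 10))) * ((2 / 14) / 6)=117 / 907113107774504960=0.00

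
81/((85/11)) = 891/85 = 10.48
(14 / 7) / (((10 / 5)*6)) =1 / 6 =0.17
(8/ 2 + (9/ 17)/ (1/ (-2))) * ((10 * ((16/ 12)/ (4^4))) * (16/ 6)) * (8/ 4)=125/ 153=0.82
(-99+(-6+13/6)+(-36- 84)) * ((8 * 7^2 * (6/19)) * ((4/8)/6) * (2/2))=-131026/57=-2298.70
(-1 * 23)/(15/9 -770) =69/2305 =0.03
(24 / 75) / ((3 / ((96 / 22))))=128 / 275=0.47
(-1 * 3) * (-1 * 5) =15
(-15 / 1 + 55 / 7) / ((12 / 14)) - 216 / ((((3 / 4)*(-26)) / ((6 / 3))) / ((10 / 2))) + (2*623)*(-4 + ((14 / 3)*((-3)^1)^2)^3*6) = 21601203251 / 39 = 553877006.44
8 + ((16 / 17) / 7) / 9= 8584 / 1071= 8.01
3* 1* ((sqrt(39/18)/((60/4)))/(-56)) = -sqrt(78)/1680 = -0.01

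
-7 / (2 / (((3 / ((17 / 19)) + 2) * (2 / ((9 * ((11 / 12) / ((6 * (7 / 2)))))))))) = -17836 / 187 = -95.38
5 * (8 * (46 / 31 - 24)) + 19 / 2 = -55251 / 62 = -891.15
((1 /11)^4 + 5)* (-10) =-732060 /14641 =-50.00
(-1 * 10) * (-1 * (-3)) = -30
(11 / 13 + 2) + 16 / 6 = 215 / 39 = 5.51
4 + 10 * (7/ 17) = 138/ 17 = 8.12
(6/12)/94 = 1/188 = 0.01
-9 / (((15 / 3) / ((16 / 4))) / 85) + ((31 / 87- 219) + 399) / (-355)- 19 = -274706 / 435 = -631.51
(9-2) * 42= 294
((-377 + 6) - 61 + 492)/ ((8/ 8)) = 60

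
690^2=476100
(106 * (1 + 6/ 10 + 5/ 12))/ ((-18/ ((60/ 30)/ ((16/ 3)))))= -6413/ 1440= -4.45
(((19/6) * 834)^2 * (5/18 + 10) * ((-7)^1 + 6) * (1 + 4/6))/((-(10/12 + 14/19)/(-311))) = -38123478941825/1611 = -23664481031.55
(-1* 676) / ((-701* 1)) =676 / 701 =0.96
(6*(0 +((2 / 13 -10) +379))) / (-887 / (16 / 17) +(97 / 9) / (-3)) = -12439008 / 5312905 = -2.34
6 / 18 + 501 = 1504 / 3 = 501.33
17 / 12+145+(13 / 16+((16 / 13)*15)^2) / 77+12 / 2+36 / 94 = 659434955 / 4193904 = 157.24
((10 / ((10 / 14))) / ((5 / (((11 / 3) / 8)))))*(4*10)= 154 / 3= 51.33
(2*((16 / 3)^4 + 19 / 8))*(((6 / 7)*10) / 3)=2629135 / 567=4636.92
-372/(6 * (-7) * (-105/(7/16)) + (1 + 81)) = -186/5081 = -0.04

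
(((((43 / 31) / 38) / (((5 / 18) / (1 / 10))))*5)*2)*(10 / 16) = 387 / 4712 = 0.08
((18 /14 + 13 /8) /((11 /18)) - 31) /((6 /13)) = -105053 /1848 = -56.85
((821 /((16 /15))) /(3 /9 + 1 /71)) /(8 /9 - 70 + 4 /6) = -23607855 /729344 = -32.37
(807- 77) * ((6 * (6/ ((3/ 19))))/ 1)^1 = 166440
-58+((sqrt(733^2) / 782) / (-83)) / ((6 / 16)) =-5649754 / 97359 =-58.03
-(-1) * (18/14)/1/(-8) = -9/56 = -0.16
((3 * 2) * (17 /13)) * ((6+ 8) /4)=27.46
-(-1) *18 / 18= 1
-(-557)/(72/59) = 32863/72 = 456.43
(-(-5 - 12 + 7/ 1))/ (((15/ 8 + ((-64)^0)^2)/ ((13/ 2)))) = 520/ 23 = 22.61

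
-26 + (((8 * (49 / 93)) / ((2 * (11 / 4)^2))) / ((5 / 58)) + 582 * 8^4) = 134127277078 / 56265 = 2383849.23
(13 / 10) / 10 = 13 / 100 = 0.13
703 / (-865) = -703 / 865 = -0.81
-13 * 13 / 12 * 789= -44447 / 4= -11111.75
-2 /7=-0.29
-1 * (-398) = 398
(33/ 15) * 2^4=176/ 5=35.20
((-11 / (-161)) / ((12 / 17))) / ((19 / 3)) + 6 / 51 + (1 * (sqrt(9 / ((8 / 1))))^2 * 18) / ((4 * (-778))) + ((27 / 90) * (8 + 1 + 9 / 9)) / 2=1052837685 / 647333344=1.63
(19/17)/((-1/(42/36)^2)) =-931/612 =-1.52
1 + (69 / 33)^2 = 650 / 121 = 5.37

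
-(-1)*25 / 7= 25 / 7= 3.57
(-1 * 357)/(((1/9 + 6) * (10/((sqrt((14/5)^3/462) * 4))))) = -29988 * sqrt(165)/75625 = -5.09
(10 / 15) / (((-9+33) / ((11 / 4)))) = 11 / 144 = 0.08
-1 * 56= -56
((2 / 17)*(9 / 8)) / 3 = 3 / 68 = 0.04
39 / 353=0.11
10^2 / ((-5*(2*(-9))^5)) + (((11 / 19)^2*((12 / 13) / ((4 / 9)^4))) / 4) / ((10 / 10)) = 140634388387 / 70941940992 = 1.98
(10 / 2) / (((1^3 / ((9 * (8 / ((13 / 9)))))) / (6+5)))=35640 / 13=2741.54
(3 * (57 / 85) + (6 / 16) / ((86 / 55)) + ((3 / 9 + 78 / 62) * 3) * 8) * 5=73322183 / 362576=202.23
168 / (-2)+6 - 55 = -133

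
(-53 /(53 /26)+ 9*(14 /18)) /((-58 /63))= 1197 /58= 20.64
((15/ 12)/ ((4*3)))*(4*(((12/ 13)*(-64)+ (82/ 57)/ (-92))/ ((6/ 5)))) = -50355725/ 2454192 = -20.52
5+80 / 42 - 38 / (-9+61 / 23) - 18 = -7832 / 1533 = -5.11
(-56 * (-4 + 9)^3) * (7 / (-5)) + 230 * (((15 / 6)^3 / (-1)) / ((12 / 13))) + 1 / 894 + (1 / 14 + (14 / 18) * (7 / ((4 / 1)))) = 887365049 / 150192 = 5908.20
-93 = -93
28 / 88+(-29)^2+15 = 18839 / 22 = 856.32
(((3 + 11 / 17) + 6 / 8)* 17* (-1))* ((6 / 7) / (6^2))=-299 / 168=-1.78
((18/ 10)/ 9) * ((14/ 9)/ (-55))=-0.01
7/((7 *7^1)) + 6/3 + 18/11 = 291/77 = 3.78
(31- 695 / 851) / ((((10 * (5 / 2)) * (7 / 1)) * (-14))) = -12843 / 1042475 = -0.01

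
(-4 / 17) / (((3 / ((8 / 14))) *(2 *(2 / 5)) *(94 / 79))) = -790 / 16779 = -0.05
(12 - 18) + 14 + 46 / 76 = 327 / 38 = 8.61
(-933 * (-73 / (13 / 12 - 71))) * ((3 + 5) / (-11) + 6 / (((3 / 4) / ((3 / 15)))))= -39230784 / 46145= -850.16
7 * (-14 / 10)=-49 / 5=-9.80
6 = 6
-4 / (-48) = 1 / 12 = 0.08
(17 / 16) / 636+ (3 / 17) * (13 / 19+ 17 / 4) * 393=1124771491 / 3286848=342.20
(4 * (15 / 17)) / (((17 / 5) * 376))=75 / 27166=0.00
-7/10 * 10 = -7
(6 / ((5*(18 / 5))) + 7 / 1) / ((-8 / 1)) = -0.92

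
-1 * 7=-7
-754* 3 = -2262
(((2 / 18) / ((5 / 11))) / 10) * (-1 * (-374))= 2057 / 225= 9.14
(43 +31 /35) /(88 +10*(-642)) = -384 /55405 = -0.01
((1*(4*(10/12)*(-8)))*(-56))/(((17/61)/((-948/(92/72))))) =-1554416640/391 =-3975490.13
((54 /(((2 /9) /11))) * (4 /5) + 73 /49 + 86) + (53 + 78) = 2356.89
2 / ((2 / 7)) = 7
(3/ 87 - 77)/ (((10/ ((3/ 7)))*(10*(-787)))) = 1674/ 3994025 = 0.00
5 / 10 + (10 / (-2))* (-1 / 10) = 1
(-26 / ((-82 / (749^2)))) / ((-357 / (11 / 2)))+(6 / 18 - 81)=-3932599 / 1394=-2821.09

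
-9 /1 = -9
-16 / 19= -0.84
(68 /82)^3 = 39304 /68921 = 0.57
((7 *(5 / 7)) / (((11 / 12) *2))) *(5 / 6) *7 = 15.91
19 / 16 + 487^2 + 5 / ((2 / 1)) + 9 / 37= 140406375 / 592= 237172.93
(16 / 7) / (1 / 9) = 144 / 7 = 20.57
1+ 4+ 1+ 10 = 16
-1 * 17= -17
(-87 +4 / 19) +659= 572.21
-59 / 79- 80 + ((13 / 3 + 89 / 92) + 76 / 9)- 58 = -8176609 / 65412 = -125.00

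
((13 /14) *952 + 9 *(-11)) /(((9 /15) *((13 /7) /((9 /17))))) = 82425 /221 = 372.96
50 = 50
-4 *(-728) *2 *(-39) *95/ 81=-7192640/ 27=-266394.07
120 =120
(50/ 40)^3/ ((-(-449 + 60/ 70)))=875/ 200768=0.00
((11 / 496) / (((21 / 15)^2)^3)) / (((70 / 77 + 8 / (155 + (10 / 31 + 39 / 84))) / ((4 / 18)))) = 23241453125 / 34103947176432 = 0.00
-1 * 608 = -608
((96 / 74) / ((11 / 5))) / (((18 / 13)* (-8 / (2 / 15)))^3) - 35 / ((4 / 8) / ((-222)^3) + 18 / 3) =-65444245515230531 / 11219011453504800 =-5.83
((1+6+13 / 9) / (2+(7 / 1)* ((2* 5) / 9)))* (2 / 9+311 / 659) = 78223 / 130482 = 0.60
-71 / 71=-1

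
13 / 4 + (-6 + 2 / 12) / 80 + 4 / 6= 123 / 32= 3.84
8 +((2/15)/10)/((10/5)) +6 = 2101/150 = 14.01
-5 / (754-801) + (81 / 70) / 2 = 4507 / 6580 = 0.68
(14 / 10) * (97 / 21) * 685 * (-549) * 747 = -1816619589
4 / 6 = 2 / 3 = 0.67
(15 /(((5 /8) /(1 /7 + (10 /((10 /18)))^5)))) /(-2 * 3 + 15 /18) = -1904684688 /217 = -8777348.79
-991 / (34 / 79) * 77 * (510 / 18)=-30141265 / 6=-5023544.17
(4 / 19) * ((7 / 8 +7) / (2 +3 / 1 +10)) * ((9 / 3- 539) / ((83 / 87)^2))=-42598332 / 654455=-65.09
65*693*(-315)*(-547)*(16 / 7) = 17740522800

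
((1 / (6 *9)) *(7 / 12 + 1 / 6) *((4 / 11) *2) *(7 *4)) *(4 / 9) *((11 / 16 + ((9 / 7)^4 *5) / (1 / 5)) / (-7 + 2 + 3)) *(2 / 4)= -2650811 / 1222452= -2.17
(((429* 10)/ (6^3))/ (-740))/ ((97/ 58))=-4147/ 258408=-0.02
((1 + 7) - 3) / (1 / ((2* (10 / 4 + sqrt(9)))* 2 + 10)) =160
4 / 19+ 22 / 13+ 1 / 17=1.96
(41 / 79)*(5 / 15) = 41 / 237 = 0.17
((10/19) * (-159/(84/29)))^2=834.69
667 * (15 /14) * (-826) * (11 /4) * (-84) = 136358145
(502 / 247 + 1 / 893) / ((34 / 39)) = 70821 / 30362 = 2.33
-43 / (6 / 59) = -2537 / 6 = -422.83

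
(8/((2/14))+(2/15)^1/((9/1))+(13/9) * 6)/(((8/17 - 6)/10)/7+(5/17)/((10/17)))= 2078216/13527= 153.63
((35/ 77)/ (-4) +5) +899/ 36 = 2956/ 99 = 29.86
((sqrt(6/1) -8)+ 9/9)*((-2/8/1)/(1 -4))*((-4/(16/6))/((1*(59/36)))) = 63/118 -9*sqrt(6)/118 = 0.35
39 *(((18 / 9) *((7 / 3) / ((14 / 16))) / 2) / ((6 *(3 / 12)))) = 208 / 3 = 69.33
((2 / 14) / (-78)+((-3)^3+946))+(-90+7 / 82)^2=16527549043 / 1835652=9003.64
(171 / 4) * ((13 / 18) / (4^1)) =247 / 32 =7.72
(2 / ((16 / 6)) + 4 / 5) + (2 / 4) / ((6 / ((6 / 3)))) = 103 / 60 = 1.72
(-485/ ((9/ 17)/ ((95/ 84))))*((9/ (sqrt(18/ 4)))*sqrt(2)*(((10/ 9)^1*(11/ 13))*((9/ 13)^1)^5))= -31405411125/ 33787663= -929.49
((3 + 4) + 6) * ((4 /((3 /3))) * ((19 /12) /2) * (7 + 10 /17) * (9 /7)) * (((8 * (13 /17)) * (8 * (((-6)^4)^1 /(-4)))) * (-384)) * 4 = 19789620903936 /2023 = 9782313842.78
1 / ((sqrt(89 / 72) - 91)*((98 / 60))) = -28080 / 4173001 - 180*sqrt(178) / 29211007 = -0.01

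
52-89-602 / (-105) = -469 / 15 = -31.27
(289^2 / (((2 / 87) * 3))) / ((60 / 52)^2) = 409336421 / 450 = 909636.49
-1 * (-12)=12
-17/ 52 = -0.33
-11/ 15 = -0.73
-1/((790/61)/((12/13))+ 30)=-366/16115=-0.02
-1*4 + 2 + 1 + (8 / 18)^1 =-5 / 9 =-0.56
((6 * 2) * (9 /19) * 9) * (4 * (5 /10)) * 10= 19440 /19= 1023.16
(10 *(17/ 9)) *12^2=2720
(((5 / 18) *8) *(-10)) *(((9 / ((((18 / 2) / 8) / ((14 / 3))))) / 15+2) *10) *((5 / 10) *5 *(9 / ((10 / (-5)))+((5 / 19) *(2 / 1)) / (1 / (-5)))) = 27371000 / 1539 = 17784.93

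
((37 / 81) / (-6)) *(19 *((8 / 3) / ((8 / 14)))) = -4921 / 729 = -6.75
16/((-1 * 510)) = -8/255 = -0.03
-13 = -13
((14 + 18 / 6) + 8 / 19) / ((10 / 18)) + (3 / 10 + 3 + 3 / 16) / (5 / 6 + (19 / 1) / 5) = 3392163 / 105640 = 32.11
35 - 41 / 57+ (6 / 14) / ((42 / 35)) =27641 / 798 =34.64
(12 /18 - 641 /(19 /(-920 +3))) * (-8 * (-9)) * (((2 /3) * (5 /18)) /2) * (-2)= -412498.01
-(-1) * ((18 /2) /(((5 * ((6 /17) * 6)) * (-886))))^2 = 289 /313998400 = 0.00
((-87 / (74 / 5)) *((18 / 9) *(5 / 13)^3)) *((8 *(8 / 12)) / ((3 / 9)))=-870000 / 81289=-10.70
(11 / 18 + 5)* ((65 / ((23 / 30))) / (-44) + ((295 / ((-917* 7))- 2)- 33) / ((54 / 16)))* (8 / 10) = -21808288751 / 394633701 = -55.26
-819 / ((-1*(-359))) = -819 / 359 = -2.28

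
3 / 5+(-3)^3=-132 / 5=-26.40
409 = 409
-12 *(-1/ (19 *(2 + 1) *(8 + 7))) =0.01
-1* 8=-8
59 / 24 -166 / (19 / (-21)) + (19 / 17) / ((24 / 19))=362051 / 1938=186.82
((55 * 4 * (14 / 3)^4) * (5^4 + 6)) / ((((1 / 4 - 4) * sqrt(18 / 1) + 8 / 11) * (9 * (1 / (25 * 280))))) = -45169740246400000 * sqrt(2) / 19805553 - 26280576143360000 / 178249977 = -3372777487.27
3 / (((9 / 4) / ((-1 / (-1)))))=4 / 3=1.33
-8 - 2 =-10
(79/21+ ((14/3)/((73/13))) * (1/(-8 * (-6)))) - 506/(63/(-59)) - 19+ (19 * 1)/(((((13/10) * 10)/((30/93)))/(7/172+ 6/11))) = 1072860946769/2337751416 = 458.93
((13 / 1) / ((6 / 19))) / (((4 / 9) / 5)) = 3705 / 8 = 463.12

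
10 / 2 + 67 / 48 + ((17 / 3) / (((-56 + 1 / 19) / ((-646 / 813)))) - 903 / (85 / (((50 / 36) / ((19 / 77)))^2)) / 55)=272516849071 / 763734528432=0.36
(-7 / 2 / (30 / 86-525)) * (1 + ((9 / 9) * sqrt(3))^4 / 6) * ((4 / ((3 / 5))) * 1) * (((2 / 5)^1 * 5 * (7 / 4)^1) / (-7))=-1505 / 27072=-0.06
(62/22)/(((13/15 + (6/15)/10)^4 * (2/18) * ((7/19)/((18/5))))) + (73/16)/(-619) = 186877615399547/509550262144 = 366.75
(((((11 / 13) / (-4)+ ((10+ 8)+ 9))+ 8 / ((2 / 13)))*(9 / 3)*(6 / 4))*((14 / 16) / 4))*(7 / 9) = 200753 / 3328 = 60.32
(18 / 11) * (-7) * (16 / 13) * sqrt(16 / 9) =-2688 / 143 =-18.80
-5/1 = -5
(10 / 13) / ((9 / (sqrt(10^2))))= 100 / 117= 0.85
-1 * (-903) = 903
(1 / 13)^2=1 / 169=0.01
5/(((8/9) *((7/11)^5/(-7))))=-7247295/19208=-377.31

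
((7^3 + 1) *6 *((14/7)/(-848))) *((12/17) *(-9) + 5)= 5934/901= 6.59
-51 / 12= -17 / 4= -4.25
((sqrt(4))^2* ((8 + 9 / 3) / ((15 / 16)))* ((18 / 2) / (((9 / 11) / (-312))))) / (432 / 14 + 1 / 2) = -11275264 / 2195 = -5136.79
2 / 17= 0.12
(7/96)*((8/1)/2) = 7/24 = 0.29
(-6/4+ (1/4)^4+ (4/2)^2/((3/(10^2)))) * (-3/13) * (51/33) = -47.02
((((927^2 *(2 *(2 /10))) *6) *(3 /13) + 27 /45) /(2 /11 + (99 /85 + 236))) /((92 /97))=187048660579 /88471708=2114.22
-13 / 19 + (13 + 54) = 1260 / 19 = 66.32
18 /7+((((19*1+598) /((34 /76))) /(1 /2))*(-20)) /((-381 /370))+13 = 2429711593 /45339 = 53589.88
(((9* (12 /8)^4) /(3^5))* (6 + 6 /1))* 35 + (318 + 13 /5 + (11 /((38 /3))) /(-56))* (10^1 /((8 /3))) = 1280.94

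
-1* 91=-91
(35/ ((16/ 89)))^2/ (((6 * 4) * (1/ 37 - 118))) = -71803865/ 5363712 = -13.39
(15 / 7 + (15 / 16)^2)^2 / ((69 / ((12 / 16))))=29322225 / 295436288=0.10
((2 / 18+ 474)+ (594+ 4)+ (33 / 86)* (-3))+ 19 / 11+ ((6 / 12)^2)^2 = 73067129 / 68112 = 1072.75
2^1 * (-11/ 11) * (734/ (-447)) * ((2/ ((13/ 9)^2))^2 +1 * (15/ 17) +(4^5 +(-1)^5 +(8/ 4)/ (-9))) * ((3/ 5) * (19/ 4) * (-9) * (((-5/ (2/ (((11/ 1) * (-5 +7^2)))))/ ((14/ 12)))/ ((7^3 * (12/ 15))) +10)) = -93253508568798352/ 173700376213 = -536864.17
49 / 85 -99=-98.42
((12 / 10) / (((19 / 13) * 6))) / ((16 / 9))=117 / 1520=0.08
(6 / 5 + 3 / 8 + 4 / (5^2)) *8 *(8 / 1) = 2776 / 25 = 111.04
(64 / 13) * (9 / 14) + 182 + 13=18033 / 91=198.16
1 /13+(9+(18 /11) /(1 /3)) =2000 /143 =13.99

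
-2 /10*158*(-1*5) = 158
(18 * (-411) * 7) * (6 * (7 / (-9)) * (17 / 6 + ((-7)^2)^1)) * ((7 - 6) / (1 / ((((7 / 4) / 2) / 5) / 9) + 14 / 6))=232998.78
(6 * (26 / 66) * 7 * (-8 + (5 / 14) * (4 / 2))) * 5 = -6630 / 11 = -602.73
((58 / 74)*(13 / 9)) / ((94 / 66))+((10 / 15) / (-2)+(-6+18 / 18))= -23677 / 5217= -4.54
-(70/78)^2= -1225/1521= -0.81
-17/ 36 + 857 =30835/ 36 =856.53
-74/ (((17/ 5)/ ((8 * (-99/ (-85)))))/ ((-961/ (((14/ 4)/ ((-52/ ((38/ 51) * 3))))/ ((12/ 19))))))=-818108.14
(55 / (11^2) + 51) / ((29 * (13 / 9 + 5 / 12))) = 20376 / 21373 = 0.95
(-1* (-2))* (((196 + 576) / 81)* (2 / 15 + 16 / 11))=404528 / 13365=30.27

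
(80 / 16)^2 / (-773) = -25 / 773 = -0.03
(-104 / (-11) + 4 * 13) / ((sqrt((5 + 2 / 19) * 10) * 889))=338 * sqrt(18430) / 4742815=0.01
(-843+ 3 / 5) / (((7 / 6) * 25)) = -25272 / 875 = -28.88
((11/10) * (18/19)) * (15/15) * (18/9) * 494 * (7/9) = 800.80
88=88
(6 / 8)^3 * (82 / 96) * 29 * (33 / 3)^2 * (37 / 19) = 2462.40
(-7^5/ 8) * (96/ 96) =-16807/ 8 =-2100.88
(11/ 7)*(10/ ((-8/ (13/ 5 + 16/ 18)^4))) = -6683305211/ 22963500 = -291.04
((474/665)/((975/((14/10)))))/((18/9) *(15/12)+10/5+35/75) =948/4600375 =0.00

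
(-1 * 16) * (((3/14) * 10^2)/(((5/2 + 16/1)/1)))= -4800/259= -18.53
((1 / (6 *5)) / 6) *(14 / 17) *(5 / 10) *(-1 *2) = -7 / 1530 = -0.00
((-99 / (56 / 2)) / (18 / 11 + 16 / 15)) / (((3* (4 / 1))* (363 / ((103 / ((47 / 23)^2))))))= -817305 / 110343968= -0.01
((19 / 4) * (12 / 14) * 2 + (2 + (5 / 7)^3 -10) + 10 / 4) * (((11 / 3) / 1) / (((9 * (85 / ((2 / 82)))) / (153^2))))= 1157343 / 140630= 8.23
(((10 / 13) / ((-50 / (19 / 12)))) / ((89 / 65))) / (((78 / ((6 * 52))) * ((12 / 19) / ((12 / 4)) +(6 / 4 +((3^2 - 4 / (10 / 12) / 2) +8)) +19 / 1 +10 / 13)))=-46930 / 23794239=-0.00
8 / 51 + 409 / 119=1283 / 357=3.59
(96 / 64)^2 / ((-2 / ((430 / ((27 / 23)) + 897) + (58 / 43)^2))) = -63158369 / 44376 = -1423.26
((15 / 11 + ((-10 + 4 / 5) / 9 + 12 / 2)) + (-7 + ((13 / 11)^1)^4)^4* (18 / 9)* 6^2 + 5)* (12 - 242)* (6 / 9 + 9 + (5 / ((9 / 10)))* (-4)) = 503124368123539145914938892 / 3721928118949345041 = 135178421.52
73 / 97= 0.75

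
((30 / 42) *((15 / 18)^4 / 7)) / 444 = 3125 / 28195776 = 0.00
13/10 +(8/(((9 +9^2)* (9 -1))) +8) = 419/45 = 9.31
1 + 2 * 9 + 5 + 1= 25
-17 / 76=-0.22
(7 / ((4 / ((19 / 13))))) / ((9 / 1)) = 133 / 468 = 0.28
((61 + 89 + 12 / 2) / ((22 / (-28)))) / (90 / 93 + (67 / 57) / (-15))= -57886920 / 259303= -223.24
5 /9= 0.56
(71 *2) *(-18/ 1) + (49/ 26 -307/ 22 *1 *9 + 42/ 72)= -4597375/ 1716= -2679.12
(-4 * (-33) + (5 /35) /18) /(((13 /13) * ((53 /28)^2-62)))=-931448 /412191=-2.26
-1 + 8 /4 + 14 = 15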